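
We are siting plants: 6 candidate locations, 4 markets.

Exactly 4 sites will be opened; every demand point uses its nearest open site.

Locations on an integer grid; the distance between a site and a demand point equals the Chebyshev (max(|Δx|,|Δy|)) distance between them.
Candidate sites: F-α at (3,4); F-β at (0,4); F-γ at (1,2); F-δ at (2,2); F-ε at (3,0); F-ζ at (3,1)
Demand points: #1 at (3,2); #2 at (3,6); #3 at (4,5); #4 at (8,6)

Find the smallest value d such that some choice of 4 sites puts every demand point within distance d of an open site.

5

Open {F-α, F-β, F-γ, F-δ}.
  Farthest demand point is #4 at distance 5 (to F-α); all others are ≤ 5.
With {F-α, F-β, F-γ, F-ε} the worst case is 5.
With {F-α, F-β, F-γ, F-ζ} the worst case is 5.
No size-4 selection achieves below 5.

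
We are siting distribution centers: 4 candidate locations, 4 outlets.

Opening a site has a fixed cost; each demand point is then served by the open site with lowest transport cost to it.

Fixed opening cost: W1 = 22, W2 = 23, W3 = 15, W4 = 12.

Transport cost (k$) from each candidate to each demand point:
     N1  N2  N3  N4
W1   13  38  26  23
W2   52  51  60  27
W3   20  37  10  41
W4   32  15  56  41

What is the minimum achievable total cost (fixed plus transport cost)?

Open {W1, W3, W4}: assign each demand point to its cheapest open site.
  N1→W1 13, N2→W4 15, N3→W3 10, N4→W1 23
  transport cost 61, fixed 49 → total 110.
Compare {W1, W4}: transport cost 77 + fixed 34 = 111.
Compare {W3, W4}: transport cost 86 + fixed 27 = 113.
Compare {W1, W3}: transport cost 83 + fixed 37 = 120.
All other subsets cost ≥ 111. Minimum total cost: 110.

110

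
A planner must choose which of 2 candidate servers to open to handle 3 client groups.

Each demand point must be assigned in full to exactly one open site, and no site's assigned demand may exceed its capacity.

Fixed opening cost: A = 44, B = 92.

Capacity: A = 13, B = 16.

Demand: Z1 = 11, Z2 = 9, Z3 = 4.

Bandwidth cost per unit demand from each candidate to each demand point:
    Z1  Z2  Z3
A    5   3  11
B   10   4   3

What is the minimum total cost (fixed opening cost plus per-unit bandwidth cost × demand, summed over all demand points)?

Open {A, B}; cheapest assignment that respects the capacities:
  A (cap 13, load 11): Z1 — cost 11×5 = 55
  B (cap 16, load 13): Z2, Z3 — cost 9×4 + 4×3 = 48
  Shipping 103, fixed 136 → total 239.
  Any other capacity-feasible assignment to {A, B} ships for at least 103.
Total demand is 24 and no other set of sites has combined capacity ≥ 24, so {A, B} is the only feasible choice of open sites. Minimum: 239.

239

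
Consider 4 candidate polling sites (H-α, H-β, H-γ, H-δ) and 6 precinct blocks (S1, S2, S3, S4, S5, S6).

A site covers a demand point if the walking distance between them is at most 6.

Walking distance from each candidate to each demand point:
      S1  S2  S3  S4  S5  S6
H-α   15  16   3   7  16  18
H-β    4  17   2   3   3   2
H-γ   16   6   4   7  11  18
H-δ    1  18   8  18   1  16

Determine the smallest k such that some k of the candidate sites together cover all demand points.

Coverage sets (demand points within 6 of each site):
  H-α: {S3}
  H-β: {S1, S3, S4, S5, S6}
  H-γ: {S2, S3}
  H-δ: {S1, S5}
No single site covers all 6 demand points.
But {H-β, H-γ} covers everything, so the minimum is 2.

2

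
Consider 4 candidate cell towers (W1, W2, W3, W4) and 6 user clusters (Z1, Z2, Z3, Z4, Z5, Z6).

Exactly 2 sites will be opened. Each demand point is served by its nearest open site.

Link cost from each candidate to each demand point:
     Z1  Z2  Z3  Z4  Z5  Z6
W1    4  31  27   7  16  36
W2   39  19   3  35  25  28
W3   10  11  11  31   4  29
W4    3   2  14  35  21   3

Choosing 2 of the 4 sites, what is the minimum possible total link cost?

45

Open {W1, W4}.
  Z1→W4 3, Z2→W4 2, Z3→W4 14, Z4→W1 7, Z5→W1 16, Z6→W4 3  ⇒ total 45.
Compare {W3, W4}: total 54.
Compare {W1, W3}: total 66.
No size-2 selection does better; minimum is 45.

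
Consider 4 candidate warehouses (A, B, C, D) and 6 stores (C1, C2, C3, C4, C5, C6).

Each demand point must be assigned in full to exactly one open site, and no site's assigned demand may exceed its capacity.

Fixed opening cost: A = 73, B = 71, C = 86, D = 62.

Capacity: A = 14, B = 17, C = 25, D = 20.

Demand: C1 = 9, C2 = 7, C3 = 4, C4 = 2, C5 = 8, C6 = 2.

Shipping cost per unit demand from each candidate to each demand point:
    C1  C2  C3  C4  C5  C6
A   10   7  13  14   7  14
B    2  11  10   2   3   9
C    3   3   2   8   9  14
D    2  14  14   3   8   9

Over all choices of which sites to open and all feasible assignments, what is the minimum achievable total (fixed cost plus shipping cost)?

259

Open {B, C}; cheapest assignment that respects the capacities:
  B (cap 17, load 12): C4, C5, C6 — cost 2×2 + 8×3 + 2×9 = 46
  C (cap 25, load 20): C1, C2, C3 — cost 9×3 + 7×3 + 4×2 = 56
  Shipping 102, fixed 157 → total 259.
  Any other capacity-feasible assignment to {B, C} ships for at least 102.
Compare {C, D}: its best feasible assignment gives total 291.
Compare {B, C, D}: its best feasible assignment gives total 312.
Every other set of open sites that can feasibly serve all demand totals ≥ 291 even under its best assignment. Minimum: 259.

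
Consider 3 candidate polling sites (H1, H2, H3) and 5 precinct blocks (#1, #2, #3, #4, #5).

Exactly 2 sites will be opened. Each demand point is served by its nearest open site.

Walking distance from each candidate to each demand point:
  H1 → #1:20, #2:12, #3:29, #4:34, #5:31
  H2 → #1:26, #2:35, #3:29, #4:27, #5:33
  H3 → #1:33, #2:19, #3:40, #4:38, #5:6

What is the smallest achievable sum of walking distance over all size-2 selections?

Open {H1, H3}.
  #1→H1 20, #2→H1 12, #3→H1 29, #4→H1 34, #5→H3 6  ⇒ total 101.
Compare {H2, H3}: total 107.
Compare {H1, H2}: total 119.

101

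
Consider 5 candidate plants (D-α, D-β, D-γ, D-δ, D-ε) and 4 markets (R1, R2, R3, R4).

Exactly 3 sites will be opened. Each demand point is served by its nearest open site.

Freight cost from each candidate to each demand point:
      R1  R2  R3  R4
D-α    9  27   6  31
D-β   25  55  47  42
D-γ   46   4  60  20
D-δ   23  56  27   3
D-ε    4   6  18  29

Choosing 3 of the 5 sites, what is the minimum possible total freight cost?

Open {D-α, D-δ, D-ε}.
  R1→D-ε 4, R2→D-ε 6, R3→D-α 6, R4→D-δ 3  ⇒ total 19.
Compare {D-α, D-γ, D-δ}: total 22.
Compare {D-γ, D-δ, D-ε}: total 29.
No size-3 selection does better; minimum is 19.

19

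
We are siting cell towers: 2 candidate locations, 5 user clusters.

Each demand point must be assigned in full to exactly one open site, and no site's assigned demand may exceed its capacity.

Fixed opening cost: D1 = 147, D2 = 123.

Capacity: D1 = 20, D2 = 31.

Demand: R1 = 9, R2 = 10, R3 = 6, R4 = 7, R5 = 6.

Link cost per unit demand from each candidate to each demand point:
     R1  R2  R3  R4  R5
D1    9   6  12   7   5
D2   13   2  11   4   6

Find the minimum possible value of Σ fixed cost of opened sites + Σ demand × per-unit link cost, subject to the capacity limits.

Open {D1, D2}; cheapest assignment that respects the capacities:
  D1 (cap 20, load 15): R1, R5 — cost 9×9 + 6×5 = 111
  D2 (cap 31, load 23): R2, R3, R4 — cost 10×2 + 6×11 + 7×4 = 114
  Shipping 225, fixed 270 → total 495.
  Any other capacity-feasible assignment to {D1, D2} ships for at least 225.
Total demand is 38 and no other set of sites has combined capacity ≥ 38, so {D1, D2} is the only feasible choice of open sites. Minimum: 495.

495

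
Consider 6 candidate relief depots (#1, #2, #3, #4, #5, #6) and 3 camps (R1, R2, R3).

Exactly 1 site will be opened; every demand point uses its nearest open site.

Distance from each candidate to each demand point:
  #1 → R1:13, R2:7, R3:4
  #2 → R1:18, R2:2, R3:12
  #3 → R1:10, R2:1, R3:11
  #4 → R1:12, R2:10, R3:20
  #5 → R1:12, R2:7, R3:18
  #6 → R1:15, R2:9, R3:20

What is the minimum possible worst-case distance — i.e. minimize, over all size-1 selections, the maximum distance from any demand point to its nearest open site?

11

Open {#3}.
  Farthest demand point is R3 at distance 11 (to #3); all others are ≤ 11.
With {#1} the worst case is 13.
With {#2} the worst case is 18.
No size-1 selection achieves below 11.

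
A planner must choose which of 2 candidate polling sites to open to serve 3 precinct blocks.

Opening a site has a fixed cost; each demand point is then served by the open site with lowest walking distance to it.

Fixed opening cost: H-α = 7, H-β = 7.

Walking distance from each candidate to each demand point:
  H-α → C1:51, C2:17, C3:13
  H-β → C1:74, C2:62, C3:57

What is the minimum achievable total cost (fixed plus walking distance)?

Open {H-α}: assign each demand point to its cheapest open site.
  C1→H-α 51, C2→H-α 17, C3→H-α 13
  walking distance 81, fixed 7 → total 88.
Compare {H-α, H-β}: walking distance 81 + fixed 14 = 95.
Compare {H-β}: walking distance 193 + fixed 7 = 200.

88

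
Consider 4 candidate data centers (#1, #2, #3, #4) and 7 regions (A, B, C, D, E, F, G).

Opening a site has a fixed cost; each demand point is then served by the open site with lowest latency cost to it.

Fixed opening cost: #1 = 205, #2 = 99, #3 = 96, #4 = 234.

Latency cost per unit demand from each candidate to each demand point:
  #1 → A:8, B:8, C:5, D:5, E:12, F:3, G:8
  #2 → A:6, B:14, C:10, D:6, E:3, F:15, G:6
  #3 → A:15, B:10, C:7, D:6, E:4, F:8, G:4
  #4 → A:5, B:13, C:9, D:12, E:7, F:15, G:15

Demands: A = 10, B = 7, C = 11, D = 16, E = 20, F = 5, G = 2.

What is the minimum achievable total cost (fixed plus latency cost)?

606

Open {#2, #3}: assign each demand point to its cheapest open site.
  A→#2 10×6=60, B→#3 7×10=70, C→#3 11×7=77, D→#2 16×6=96, E→#2 20×3=60, F→#3 5×8=40, G→#3 2×4=8
  latency cost 411, fixed 195 → total 606.
Compare {#2}: latency cost 511 + fixed 99 = 610.
Compare {#3}: latency cost 521 + fixed 96 = 617.
Compare {#1, #2}: latency cost 338 + fixed 304 = 642.
All other subsets cost ≥ 610. Minimum total cost: 606.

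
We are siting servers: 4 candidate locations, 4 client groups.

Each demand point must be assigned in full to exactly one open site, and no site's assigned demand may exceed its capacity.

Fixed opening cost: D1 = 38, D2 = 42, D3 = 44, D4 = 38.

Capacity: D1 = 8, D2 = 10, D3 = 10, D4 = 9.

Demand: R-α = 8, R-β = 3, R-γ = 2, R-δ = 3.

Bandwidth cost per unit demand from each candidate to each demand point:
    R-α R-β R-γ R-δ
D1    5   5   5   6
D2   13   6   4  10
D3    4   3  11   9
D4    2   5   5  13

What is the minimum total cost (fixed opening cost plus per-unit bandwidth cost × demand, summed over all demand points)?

Open {D1, D4}; cheapest assignment that respects the capacities:
  D1 (cap 8, load 8): R-β, R-γ, R-δ — cost 3×5 + 2×5 + 3×6 = 43
  D4 (cap 9, load 8): R-α — cost 8×2 = 16
  Shipping 59, fixed 76 → total 135.
  Any other capacity-feasible assignment to {D1, D4} ships for at least 59.
Compare {D2, D4}: its best feasible assignment gives total 152.
Compare {D3, D4}: its best feasible assignment gives total 156.
Every other set of open sites that can feasibly serve all demand totals ≥ 152 even under its best assignment. Minimum: 135.

135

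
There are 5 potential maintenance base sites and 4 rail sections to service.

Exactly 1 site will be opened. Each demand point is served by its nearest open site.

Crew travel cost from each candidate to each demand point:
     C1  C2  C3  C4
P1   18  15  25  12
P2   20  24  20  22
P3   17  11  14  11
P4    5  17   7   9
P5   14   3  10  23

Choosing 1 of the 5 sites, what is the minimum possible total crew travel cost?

Open {P4}.
  C1→P4 5, C2→P4 17, C3→P4 7, C4→P4 9  ⇒ total 38.
Compare {P5}: total 50.
Compare {P3}: total 53.
No size-1 selection does better; minimum is 38.

38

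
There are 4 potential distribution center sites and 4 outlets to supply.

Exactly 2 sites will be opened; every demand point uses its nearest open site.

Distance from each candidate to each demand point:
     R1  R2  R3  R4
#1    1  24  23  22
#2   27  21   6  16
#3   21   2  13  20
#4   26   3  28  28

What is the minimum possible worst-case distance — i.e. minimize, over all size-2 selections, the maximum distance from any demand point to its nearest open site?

20

Open {#1, #3}.
  Farthest demand point is R4 at distance 20 (to #3); all others are ≤ 20.
With {#1, #2} the worst case is 21.
With {#2, #3} the worst case is 21.
No size-2 selection achieves below 20.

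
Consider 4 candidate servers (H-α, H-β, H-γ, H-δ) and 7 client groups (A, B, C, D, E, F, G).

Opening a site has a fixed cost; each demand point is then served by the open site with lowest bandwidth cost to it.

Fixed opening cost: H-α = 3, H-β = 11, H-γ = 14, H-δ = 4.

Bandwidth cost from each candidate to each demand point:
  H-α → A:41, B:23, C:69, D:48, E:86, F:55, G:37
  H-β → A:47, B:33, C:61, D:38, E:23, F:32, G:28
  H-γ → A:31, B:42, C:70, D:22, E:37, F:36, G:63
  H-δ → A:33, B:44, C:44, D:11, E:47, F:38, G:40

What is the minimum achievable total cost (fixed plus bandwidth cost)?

Open {H-α, H-β, H-δ}: assign each demand point to its cheapest open site.
  A→H-δ 33, B→H-α 23, C→H-δ 44, D→H-δ 11, E→H-β 23, F→H-β 32, G→H-β 28
  bandwidth cost 194, fixed 18 → total 212.
Compare {H-β, H-δ}: bandwidth cost 204 + fixed 15 = 219.
Compare {H-α, H-β, H-γ, H-δ}: bandwidth cost 192 + fixed 32 = 224.
Compare {H-β, H-γ, H-δ}: bandwidth cost 202 + fixed 29 = 231.
All other subsets cost ≥ 219. Minimum total cost: 212.

212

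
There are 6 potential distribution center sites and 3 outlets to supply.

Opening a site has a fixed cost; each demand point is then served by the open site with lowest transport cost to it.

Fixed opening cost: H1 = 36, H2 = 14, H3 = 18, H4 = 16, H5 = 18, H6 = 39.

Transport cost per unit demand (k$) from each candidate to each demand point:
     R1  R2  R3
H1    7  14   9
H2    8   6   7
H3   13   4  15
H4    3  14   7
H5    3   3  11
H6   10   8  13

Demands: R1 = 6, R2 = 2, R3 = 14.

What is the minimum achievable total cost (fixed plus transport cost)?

Open {H2, H5}: assign each demand point to its cheapest open site.
  R1→H5 6×3=18, R2→H5 2×3=6, R3→H2 14×7=98
  transport cost 122, fixed 32 → total 154.
Compare {H4, H5}: transport cost 122 + fixed 34 = 156.
Compare {H2, H4}: transport cost 128 + fixed 30 = 158.
Compare {H3, H4}: transport cost 124 + fixed 34 = 158.
All other subsets cost ≥ 156. Minimum total cost: 154.

154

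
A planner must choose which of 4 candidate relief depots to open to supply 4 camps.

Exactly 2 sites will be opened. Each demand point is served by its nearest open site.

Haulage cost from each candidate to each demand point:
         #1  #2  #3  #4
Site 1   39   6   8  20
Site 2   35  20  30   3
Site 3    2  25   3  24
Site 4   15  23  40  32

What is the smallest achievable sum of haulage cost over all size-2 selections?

Open {Site 2, Site 3}.
  #1→Site 3 2, #2→Site 2 20, #3→Site 3 3, #4→Site 2 3  ⇒ total 28.
Compare {Site 1, Site 3}: total 31.
Compare {Site 1, Site 4}: total 49.
No size-2 selection does better; minimum is 28.

28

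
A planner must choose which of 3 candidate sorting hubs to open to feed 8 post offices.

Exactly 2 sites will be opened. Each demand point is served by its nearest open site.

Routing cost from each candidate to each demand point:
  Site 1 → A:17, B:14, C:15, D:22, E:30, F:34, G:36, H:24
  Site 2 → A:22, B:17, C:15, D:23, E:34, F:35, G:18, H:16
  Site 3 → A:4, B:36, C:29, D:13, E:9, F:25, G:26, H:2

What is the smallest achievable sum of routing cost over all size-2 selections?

Open {Site 2, Site 3}.
  A→Site 3 4, B→Site 2 17, C→Site 2 15, D→Site 3 13, E→Site 3 9, F→Site 3 25, G→Site 2 18, H→Site 3 2  ⇒ total 103.
Compare {Site 1, Site 3}: total 108.
Compare {Site 1, Site 2}: total 166.

103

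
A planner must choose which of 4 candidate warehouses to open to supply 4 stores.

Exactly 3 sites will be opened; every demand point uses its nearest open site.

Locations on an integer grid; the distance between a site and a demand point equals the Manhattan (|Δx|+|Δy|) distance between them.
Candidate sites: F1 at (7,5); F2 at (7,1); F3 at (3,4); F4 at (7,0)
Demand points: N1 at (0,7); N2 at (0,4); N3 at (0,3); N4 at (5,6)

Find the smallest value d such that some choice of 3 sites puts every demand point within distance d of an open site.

6

Open {F1, F2, F3}.
  Farthest demand point is N1 at distance 6 (to F3); all others are ≤ 6.
With {F1, F3, F4} the worst case is 6.
With {F2, F3, F4} the worst case is 6.
No size-3 selection achieves below 6.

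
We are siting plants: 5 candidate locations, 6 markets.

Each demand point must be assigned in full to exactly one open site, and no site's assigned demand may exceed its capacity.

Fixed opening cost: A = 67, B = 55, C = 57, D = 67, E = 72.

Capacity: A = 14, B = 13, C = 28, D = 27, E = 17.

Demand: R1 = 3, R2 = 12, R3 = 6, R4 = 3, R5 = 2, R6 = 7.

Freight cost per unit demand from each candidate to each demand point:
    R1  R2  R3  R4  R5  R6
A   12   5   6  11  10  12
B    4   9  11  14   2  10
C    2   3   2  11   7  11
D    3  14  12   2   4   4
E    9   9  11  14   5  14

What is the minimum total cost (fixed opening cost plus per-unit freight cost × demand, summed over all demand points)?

220

Open {C, D}; cheapest assignment that respects the capacities:
  C (cap 28, load 21): R1, R2, R3 — cost 3×2 + 12×3 + 6×2 = 54
  D (cap 27, load 12): R4, R5, R6 — cost 3×2 + 2×4 + 7×4 = 42
  Shipping 96, fixed 124 → total 220.
  Any other capacity-feasible assignment to {C, D} ships for at least 96.
Compare {B, C, D}: its best feasible assignment gives total 271.
Compare {B, C}: its best feasible assignment gives total 273.
Every other set of open sites that can feasibly serve all demand totals ≥ 271 even under its best assignment. Minimum: 220.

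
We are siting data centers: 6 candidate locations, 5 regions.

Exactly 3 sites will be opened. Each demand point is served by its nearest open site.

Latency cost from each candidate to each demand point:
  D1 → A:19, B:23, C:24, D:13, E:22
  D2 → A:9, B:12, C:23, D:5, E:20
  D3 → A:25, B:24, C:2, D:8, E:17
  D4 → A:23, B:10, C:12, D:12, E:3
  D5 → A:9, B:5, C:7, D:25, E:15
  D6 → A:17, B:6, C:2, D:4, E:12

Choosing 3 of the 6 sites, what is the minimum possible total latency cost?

Open {D4, D5, D6}.
  A→D5 9, B→D5 5, C→D6 2, D→D6 4, E→D4 3  ⇒ total 23.
Compare {D2, D4, D6}: total 24.
Compare {D3, D4, D5}: total 27.
No size-3 selection does better; minimum is 23.

23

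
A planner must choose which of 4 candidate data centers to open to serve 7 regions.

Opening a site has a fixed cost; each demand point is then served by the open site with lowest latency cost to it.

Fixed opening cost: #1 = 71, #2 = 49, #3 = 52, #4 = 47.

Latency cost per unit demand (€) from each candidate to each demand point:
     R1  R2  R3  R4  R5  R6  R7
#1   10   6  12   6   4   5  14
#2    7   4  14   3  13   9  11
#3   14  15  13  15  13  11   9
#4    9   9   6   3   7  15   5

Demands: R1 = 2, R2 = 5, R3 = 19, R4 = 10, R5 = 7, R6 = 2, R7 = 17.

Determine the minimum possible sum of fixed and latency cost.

418

Open {#4}: assign each demand point to its cheapest open site.
  R1→#4 2×9=18, R2→#4 5×9=45, R3→#4 19×6=114, R4→#4 10×3=30, R5→#4 7×7=49, R6→#4 2×15=30, R7→#4 17×5=85
  latency cost 371, fixed 47 → total 418.
Compare {#2, #4}: latency cost 330 + fixed 96 = 426.
Compare {#1, #4}: latency cost 315 + fixed 118 = 433.
Compare {#3, #4}: latency cost 363 + fixed 99 = 462.
All other subsets cost ≥ 426. Minimum total cost: 418.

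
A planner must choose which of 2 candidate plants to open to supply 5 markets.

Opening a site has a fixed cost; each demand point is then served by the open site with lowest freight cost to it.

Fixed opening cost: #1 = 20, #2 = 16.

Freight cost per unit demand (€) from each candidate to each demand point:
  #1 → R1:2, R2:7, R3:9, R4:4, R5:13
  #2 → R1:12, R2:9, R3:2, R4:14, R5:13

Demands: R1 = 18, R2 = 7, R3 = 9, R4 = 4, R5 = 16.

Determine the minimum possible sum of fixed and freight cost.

363

Open {#1, #2}: assign each demand point to its cheapest open site.
  R1→#1 18×2=36, R2→#1 7×7=49, R3→#2 9×2=18, R4→#1 4×4=16, R5→#1 16×13=208
  freight cost 327, fixed 36 → total 363.
Compare {#1}: freight cost 390 + fixed 20 = 410.
Compare {#2}: freight cost 561 + fixed 16 = 577.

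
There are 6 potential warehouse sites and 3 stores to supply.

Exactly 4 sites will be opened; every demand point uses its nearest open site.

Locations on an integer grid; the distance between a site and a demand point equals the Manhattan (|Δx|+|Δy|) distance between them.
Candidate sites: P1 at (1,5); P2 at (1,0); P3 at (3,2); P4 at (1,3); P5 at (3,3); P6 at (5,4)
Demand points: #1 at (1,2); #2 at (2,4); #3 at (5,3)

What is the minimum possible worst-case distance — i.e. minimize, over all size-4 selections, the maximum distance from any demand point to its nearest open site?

Open {P1, P2, P3, P5}.
  Farthest demand point is #1 at distance 2 (to P2); all others are ≤ 2.
With {P1, P2, P3, P6} the worst case is 2.
With {P1, P2, P4, P5} the worst case is 2.
No size-4 selection achieves below 2.

2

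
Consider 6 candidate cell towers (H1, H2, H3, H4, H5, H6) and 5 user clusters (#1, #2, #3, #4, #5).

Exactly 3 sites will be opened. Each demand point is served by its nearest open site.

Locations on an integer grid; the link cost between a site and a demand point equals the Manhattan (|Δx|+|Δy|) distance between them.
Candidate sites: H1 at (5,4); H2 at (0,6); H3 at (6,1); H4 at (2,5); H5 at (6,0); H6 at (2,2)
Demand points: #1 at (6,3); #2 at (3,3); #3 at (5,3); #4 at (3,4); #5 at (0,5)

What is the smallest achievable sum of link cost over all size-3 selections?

8

Open {H1, H2, H6}.
  #1→H1 2, #2→H6 2, #3→H1 1, #4→H1 2, #5→H2 1  ⇒ total 8.
Compare {H1, H2, H3}: total 9.
Compare {H1, H2, H4}: total 9.
No size-3 selection does better; minimum is 8.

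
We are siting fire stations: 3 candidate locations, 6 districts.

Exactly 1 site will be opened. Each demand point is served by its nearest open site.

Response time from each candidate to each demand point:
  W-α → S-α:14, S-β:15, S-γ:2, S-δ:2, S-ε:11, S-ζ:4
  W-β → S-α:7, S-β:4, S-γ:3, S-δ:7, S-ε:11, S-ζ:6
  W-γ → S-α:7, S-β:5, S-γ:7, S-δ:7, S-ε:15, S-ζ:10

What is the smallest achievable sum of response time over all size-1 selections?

38

Open {W-β}.
  S-α→W-β 7, S-β→W-β 4, S-γ→W-β 3, S-δ→W-β 7, S-ε→W-β 11, S-ζ→W-β 6  ⇒ total 38.
Compare {W-α}: total 48.
Compare {W-γ}: total 51.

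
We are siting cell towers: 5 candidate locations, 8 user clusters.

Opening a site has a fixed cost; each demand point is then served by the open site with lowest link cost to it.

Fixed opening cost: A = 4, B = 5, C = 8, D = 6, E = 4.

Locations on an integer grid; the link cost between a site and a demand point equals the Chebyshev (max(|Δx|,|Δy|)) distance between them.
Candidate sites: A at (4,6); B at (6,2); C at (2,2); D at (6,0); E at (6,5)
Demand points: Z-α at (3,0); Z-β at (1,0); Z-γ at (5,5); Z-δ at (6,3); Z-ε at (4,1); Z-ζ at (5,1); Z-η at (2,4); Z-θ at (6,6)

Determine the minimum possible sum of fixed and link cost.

Open {A, B}: assign each demand point to its cheapest open site.
  Z-α→B 3, Z-β→B 5, Z-γ→A 1, Z-δ→B 1, Z-ε→B 2, Z-ζ→B 1, Z-η→A 2, Z-θ→A 2
  link cost 17, fixed 9 → total 26.
Compare {B, E}: link cost 18 + fixed 9 = 27.
Compare {C, E}: link cost 15 + fixed 12 = 27.
Compare {B}: link cost 23 + fixed 5 = 28.
All other subsets cost ≥ 27. Minimum total cost: 26.

26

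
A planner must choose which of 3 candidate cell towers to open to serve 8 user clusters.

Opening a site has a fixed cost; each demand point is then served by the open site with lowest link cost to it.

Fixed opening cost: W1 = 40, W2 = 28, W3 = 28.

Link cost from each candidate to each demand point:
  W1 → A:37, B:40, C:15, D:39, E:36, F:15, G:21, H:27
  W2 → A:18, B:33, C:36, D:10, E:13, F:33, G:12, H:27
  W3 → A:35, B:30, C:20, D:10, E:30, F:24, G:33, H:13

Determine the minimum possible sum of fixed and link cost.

Open {W2, W3}: assign each demand point to its cheapest open site.
  A→W2 18, B→W3 30, C→W3 20, D→W2 10, E→W2 13, F→W3 24, G→W2 12, H→W3 13
  link cost 140, fixed 56 → total 196.
Compare {W2}: link cost 182 + fixed 28 = 210.
Compare {W1, W2}: link cost 143 + fixed 68 = 211.
Compare {W1, W2, W3}: link cost 126 + fixed 96 = 222.
All other subsets cost ≥ 210. Minimum total cost: 196.

196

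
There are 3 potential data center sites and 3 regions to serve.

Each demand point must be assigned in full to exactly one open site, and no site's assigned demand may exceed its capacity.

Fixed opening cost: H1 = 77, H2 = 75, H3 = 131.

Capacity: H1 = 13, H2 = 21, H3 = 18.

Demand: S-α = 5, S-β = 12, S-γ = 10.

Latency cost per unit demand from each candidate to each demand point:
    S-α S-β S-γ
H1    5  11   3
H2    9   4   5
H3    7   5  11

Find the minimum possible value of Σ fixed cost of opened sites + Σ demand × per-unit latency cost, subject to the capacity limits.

275

Open {H1, H2}; cheapest assignment that respects the capacities:
  H1 (cap 13, load 10): S-γ — cost 10×3 = 30
  H2 (cap 21, load 17): S-α, S-β — cost 5×9 + 12×4 = 93
  Shipping 123, fixed 152 → total 275.
  Any other capacity-feasible assignment to {H1, H2} ships for at least 123.
Compare {H1, H3}: its best feasible assignment gives total 333.
Compare {H2, H3}: its best feasible assignment gives total 351.
Every other set of open sites that can feasibly serve all demand totals ≥ 333 even under its best assignment. Minimum: 275.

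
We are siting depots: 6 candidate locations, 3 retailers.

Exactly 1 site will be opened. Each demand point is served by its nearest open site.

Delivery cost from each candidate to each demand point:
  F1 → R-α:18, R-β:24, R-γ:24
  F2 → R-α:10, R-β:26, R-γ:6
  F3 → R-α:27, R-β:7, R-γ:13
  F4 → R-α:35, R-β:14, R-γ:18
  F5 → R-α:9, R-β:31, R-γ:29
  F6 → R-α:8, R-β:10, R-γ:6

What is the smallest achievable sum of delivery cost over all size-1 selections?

24

Open {F6}.
  R-α→F6 8, R-β→F6 10, R-γ→F6 6  ⇒ total 24.
Compare {F2}: total 42.
Compare {F3}: total 47.
No size-1 selection does better; minimum is 24.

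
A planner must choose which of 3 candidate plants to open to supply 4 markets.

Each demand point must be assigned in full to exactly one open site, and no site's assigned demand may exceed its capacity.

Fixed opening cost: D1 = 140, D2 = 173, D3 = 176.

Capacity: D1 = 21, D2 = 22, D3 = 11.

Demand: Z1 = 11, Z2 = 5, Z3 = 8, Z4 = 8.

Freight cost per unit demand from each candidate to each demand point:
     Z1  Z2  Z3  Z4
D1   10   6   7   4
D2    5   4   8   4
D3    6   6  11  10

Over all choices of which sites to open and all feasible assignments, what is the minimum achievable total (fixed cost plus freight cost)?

Open {D1, D2}; cheapest assignment that respects the capacities:
  D1 (cap 21, load 16): Z3, Z4 — cost 8×7 + 8×4 = 88
  D2 (cap 22, load 16): Z1, Z2 — cost 11×5 + 5×4 = 75
  Shipping 163, fixed 313 → total 476.
  Any other capacity-feasible assignment to {D1, D2} ships for at least 163.
Compare {D1, D3}: its best feasible assignment gives total 500.
Compare {D2, D3}: its best feasible assignment gives total 531.
Every other set of open sites that can feasibly serve all demand totals ≥ 500 even under its best assignment. Minimum: 476.

476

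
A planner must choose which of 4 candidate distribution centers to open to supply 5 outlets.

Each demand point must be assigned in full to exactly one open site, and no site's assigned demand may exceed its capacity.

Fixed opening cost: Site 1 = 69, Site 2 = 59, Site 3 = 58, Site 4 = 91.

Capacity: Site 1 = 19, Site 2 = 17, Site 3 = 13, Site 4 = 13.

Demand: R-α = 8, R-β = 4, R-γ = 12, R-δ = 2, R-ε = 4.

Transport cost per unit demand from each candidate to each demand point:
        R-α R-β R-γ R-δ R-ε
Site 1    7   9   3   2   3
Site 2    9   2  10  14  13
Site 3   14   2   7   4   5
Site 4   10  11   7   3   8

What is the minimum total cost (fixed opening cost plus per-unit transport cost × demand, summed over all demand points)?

260

Open {Site 1, Site 2}; cheapest assignment that respects the capacities:
  Site 1 (cap 19, load 18): R-γ, R-δ, R-ε — cost 12×3 + 2×2 + 4×3 = 52
  Site 2 (cap 17, load 12): R-α, R-β — cost 8×9 + 4×2 = 80
  Shipping 132, fixed 128 → total 260.
  Any other capacity-feasible assignment to {Site 1, Site 2} ships for at least 132.
Compare {Site 1, Site 3}: its best feasible assignment gives total 299.
Compare {Site 1, Site 2, Site 3}: its best feasible assignment gives total 318.
Every other set of open sites that can feasibly serve all demand totals ≥ 299 even under its best assignment. Minimum: 260.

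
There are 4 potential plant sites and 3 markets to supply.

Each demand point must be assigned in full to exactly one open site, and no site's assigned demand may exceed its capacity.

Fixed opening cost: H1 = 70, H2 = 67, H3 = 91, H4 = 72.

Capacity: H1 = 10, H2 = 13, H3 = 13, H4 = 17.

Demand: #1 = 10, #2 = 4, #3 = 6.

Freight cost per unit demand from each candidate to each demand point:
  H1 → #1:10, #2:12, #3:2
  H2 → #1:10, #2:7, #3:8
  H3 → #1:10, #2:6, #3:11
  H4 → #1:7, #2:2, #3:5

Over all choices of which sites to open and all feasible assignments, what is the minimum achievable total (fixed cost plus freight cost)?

232

Open {H1, H4}; cheapest assignment that respects the capacities:
  H1 (cap 10, load 6): #3 — cost 6×2 = 12
  H4 (cap 17, load 14): #1, #2 — cost 10×7 + 4×2 = 78
  Shipping 90, fixed 142 → total 232.
  Any other capacity-feasible assignment to {H1, H4} ships for at least 90.
Compare {H2, H4}: its best feasible assignment gives total 265.
Compare {H3, H4}: its best feasible assignment gives total 287.
Every other set of open sites that can feasibly serve all demand totals ≥ 265 even under its best assignment. Minimum: 232.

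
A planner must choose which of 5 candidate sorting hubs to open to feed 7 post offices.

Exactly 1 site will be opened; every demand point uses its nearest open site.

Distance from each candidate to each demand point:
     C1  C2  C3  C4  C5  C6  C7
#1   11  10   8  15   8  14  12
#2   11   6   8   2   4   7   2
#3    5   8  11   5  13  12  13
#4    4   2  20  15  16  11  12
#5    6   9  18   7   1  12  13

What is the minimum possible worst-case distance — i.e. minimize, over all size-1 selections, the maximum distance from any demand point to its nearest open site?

11

Open {#2}.
  Farthest demand point is C1 at distance 11 (to #2); all others are ≤ 11.
With {#3} the worst case is 13.
With {#1} the worst case is 15.
No size-1 selection achieves below 11.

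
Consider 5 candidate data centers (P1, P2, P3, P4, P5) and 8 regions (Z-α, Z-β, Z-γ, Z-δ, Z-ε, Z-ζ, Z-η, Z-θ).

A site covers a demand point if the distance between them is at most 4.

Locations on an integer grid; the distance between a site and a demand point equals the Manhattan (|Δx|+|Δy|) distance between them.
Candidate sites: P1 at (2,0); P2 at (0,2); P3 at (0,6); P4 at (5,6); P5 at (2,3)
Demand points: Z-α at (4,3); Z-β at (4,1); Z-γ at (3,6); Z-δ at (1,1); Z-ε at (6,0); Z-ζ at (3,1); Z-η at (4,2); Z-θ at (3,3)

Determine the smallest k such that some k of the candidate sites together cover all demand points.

Coverage sets (demand points within 4 of each site):
  P1: {Z-β, Z-δ, Z-ε, Z-ζ, Z-η, Z-θ}
  P2: {Z-δ, Z-ζ, Z-η, Z-θ}
  P3: {Z-γ}
  P4: {Z-α, Z-γ}
  P5: {Z-α, Z-β, Z-γ, Z-δ, Z-ζ, Z-η, Z-θ}
No single site covers all 8 demand points.
But {P1, P4} covers everything, so the minimum is 2.

2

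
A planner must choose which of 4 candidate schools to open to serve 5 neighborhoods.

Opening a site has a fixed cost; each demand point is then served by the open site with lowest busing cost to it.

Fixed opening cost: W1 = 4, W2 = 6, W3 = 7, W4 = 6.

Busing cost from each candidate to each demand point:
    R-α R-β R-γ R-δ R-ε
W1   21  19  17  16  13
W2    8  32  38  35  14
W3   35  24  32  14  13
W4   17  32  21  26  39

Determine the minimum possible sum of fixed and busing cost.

Open {W1, W2}: assign each demand point to its cheapest open site.
  R-α→W2 8, R-β→W1 19, R-γ→W1 17, R-δ→W1 16, R-ε→W1 13
  busing cost 73, fixed 10 → total 83.
Compare {W1, W2, W3}: busing cost 71 + fixed 17 = 88.
Compare {W1, W2, W4}: busing cost 73 + fixed 16 = 89.
Compare {W1}: busing cost 86 + fixed 4 = 90.
All other subsets cost ≥ 88. Minimum total cost: 83.

83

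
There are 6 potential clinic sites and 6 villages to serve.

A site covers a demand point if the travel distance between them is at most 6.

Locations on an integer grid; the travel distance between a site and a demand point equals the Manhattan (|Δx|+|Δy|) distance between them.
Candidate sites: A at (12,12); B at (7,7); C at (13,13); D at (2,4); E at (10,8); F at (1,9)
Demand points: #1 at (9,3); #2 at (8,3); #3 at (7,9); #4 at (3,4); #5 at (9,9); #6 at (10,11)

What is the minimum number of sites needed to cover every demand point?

3

Coverage sets (demand points within 6 of each site):
  A: {#5, #6}
  B: {#1, #2, #3, #5}
  C: {#6}
  D: {#4}
  E: {#1, #3, #5, #6}
  F: {#3}
No 2 sites suffice: every size-2 union leaves at least one demand point uncovered.
But {A, B, D} covers everything, so the minimum is 3.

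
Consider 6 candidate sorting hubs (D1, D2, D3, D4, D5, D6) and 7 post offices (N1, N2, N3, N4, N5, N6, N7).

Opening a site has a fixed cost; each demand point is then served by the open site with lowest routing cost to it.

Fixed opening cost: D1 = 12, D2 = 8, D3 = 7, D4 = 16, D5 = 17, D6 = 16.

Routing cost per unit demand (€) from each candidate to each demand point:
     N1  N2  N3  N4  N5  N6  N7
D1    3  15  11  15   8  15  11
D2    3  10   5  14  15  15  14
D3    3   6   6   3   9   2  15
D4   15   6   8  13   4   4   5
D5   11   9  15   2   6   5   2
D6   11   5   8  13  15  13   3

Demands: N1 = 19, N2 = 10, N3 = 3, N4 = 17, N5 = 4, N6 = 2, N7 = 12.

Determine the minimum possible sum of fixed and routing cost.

Open {D3, D5}: assign each demand point to its cheapest open site.
  N1→D3 19×3=57, N2→D3 10×6=60, N3→D3 3×6=18, N4→D5 17×2=34, N5→D5 4×6=24, N6→D3 2×2=4, N7→D5 12×2=24
  routing cost 221, fixed 24 → total 245.
Compare {D2, D3, D5}: routing cost 218 + fixed 32 = 250.
Compare {D3, D5, D6}: routing cost 211 + fixed 40 = 251.
Compare {D3, D4, D5}: routing cost 213 + fixed 40 = 253.
All other subsets cost ≥ 250. Minimum total cost: 245.

245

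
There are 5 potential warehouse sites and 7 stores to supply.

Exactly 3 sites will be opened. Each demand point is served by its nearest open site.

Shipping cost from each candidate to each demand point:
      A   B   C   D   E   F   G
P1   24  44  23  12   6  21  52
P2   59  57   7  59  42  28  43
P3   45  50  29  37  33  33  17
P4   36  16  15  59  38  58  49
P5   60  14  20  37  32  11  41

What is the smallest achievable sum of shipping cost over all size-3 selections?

Open {P1, P3, P5}.
  A→P1 24, B→P5 14, C→P5 20, D→P1 12, E→P1 6, F→P5 11, G→P3 17  ⇒ total 104.
Compare {P1, P3, P4}: total 111.
Compare {P1, P2, P5}: total 115.
No size-3 selection does better; minimum is 104.

104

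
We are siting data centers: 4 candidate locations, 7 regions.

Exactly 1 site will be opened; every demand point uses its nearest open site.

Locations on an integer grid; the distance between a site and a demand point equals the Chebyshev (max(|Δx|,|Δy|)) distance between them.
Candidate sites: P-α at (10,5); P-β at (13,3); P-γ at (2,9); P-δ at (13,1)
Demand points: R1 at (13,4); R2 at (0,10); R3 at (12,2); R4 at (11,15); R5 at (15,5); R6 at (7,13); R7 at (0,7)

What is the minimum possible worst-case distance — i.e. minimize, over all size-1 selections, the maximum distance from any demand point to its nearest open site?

Open {P-α}.
  Farthest demand point is R2 at distance 10 (to P-α); all others are ≤ 10.
With {P-β} the worst case is 13.
With {P-γ} the worst case is 13.
No size-1 selection achieves below 10.

10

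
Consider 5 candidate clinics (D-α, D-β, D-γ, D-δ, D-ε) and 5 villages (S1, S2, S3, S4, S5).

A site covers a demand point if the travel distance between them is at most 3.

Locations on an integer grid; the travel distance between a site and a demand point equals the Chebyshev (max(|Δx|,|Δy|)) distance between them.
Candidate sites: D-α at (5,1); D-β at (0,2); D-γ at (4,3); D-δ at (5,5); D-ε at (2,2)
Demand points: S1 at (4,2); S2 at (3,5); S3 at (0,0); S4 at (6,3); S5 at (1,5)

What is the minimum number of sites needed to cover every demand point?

Coverage sets (demand points within 3 of each site):
  D-α: {S1, S4}
  D-β: {S2, S3, S5}
  D-γ: {S1, S2, S4, S5}
  D-δ: {S1, S2, S4}
  D-ε: {S1, S2, S3, S5}
No single site covers all 5 demand points.
But {D-α, D-β} covers everything, so the minimum is 2.

2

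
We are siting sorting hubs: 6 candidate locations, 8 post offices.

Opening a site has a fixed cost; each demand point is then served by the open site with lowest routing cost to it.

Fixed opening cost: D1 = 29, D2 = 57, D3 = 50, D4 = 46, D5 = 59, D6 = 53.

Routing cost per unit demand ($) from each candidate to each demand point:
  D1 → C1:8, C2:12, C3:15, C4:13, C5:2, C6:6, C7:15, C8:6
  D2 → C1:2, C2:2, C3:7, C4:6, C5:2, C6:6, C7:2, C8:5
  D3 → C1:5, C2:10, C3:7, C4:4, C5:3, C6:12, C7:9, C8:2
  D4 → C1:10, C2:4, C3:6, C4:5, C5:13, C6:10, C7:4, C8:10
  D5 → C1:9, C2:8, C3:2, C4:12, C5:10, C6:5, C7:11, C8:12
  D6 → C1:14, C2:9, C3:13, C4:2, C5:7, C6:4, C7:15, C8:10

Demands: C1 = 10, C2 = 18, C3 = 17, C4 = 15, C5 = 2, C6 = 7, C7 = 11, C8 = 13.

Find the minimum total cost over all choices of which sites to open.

Open {D2, D3, D5}: assign each demand point to its cheapest open site.
  C1→D2 10×2=20, C2→D2 18×2=36, C3→D5 17×2=34, C4→D3 15×4=60, C5→D2 2×2=4, C6→D5 7×5=35, C7→D2 11×2=22, C8→D3 13×2=26
  routing cost 237, fixed 166 → total 403.
Compare {D2, D5, D6}: routing cost 239 + fixed 169 = 408.
Compare {D2, D3, D5, D6}: routing cost 200 + fixed 219 = 419.
Compare {D2, D5}: routing cost 306 + fixed 116 = 422.
All other subsets cost ≥ 408. Minimum total cost: 403.

403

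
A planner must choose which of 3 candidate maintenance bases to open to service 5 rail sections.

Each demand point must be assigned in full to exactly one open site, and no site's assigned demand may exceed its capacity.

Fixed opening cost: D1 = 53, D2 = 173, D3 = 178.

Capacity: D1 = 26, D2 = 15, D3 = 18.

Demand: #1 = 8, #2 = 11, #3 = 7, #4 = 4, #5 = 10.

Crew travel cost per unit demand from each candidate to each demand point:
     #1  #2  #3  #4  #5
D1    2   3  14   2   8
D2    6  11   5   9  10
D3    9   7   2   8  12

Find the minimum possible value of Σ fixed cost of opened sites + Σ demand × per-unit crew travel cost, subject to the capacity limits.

Open {D1, D3}; cheapest assignment that respects the capacities:
  D1 (cap 26, load 23): #1, #2, #4 — cost 8×2 + 11×3 + 4×2 = 57
  D3 (cap 18, load 17): #3, #5 — cost 7×2 + 10×12 = 134
  Shipping 191, fixed 231 → total 422.
  Any other capacity-feasible assignment to {D1, D3} ships for at least 191.
Compare {D1, D2}: its best feasible assignment gives total 430.
Compare {D1, D2, D3}: its best feasible assignment gives total 575.
Every other set of open sites that can feasibly serve all demand totals ≥ 430 even under its best assignment. Minimum: 422.

422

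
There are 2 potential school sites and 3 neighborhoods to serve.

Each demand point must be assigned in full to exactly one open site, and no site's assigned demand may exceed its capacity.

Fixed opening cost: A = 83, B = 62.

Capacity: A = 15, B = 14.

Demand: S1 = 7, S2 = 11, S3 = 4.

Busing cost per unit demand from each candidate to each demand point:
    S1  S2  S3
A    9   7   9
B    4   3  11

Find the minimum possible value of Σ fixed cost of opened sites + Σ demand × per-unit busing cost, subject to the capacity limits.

277

Open {A, B}; cheapest assignment that respects the capacities:
  A (cap 15, load 11): S1, S3 — cost 7×9 + 4×9 = 99
  B (cap 14, load 11): S2 — cost 11×3 = 33
  Shipping 132, fixed 145 → total 277.
  Any other capacity-feasible assignment to {A, B} ships for at least 132.
Total demand is 22 and no other set of sites has combined capacity ≥ 22, so {A, B} is the only feasible choice of open sites. Minimum: 277.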